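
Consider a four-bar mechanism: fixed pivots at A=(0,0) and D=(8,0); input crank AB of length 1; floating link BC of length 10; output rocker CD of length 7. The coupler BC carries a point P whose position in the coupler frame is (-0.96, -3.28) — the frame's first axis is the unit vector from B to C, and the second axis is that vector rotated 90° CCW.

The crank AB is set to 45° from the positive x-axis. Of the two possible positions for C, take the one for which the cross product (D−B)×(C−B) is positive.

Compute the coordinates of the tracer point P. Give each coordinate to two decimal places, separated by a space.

A=(0,0), D=(8.00,0)
B = A + 1.00·(cos45°, sin45°) = (0.7071, 0.7071)
|BD| = 7.3271
circle(B,10.00) ∩ circle(D,7.00): a=7.1438, h=6.9976
  candidates: C₊=(8.4929,6.9826) cross=51.272; C₋=(7.1422,-6.9472) cross=-51.272
  mode + wants cross > 0 → take C=(8.4929,6.9826) (cross=51.272)
ex = (C−B)/|BC| = (0.7786,0.6276); ey = (-0.6276,0.7786)
P = B + -0.96·ex + -3.28·ey = (2.0180,-2.4491)

2.02 -2.45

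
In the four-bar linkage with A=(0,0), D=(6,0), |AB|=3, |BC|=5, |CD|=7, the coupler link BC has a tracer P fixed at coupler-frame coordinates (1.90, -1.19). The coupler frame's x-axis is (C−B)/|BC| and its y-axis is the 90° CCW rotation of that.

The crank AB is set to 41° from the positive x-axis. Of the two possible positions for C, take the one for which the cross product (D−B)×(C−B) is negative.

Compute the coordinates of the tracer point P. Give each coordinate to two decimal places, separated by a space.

A=(0,0), D=(6.00,0)
B = A + 3.00·(cos41°, sin41°) = (2.2641, 1.9682)
|BD| = 4.2226
circle(B,5.00) ∩ circle(D,7.00): a=-0.7305, h=4.9463
  candidates: C₊=(3.9233,6.6849) cross=20.886; C₋=(-0.6877,-2.0675) cross=-20.886
  mode - wants cross < 0 → take C=(-0.6877,-2.0675) (cross=-20.886)
ex = (C−B)/|BC| = (-0.5904,-0.8071); ey = (0.8071,-0.5904)
P = B + 1.90·ex + -1.19·ey = (0.1819,1.1372)

0.18 1.14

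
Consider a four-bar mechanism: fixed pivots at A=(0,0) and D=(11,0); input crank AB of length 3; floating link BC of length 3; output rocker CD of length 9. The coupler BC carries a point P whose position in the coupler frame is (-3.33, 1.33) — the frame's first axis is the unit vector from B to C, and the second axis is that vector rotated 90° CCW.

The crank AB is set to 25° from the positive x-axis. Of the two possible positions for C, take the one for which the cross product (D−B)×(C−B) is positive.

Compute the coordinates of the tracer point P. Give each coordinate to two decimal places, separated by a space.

1.01 -1.89

A=(0,0), D=(11.00,0)
B = A + 3.00·(cos25°, sin25°) = (2.7189, 1.2679)
|BD| = 8.3776
circle(B,3.00) ∩ circle(D,9.00): a=-0.1084, h=2.9980
  candidates: C₊=(3.0655,4.2478) cross=25.116; C₋=(2.1580,-1.6792) cross=-25.116
  mode + wants cross > 0 → take C=(3.0655,4.2478) (cross=25.116)
ex = (C−B)/|BC| = (0.1155,0.9933); ey = (-0.9933,0.1155)
P = B + -3.33·ex + 1.33·ey = (1.0131,-1.8862)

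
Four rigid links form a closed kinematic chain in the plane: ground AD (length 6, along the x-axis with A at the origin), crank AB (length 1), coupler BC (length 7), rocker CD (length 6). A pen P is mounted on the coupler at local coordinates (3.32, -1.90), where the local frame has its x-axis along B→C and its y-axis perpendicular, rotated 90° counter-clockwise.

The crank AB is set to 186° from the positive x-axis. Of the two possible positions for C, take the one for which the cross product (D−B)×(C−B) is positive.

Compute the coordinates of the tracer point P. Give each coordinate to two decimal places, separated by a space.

2.56 1.32

A=(0,0), D=(6.00,0)
B = A + 1.00·(cos186°, sin186°) = (-0.9945, -0.1045)
|BD| = 6.9953
circle(B,7.00) ∩ circle(D,6.00): a=4.4268, h=5.4225
  candidates: C₊=(3.3508,5.3835) cross=37.932; C₋=(3.5129,-5.4602) cross=-37.932
  mode + wants cross > 0 → take C=(3.3508,5.3835) (cross=37.932)
ex = (C−B)/|BC| = (0.6208,0.7840); ey = (-0.7840,0.6208)
P = B + 3.32·ex + -1.90·ey = (2.5560,1.3189)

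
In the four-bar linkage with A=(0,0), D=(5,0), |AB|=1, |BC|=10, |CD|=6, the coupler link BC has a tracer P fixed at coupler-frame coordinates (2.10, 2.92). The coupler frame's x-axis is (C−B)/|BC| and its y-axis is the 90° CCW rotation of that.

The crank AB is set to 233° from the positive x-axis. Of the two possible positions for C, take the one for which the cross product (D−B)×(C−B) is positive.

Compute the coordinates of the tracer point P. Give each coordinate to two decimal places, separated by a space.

A=(0,0), D=(5.00,0)
B = A + 1.00·(cos233°, sin233°) = (-0.6018, -0.7986)
|BD| = 5.6585
circle(B,10.00) ∩ circle(D,6.00): a=8.4845, h=5.2928
  candidates: C₊=(7.0507,5.6387) cross=29.949; C₋=(8.5448,-4.8409) cross=-29.949
  mode + wants cross > 0 → take C=(7.0507,5.6387) (cross=29.949)
ex = (C−B)/|BC| = (0.7653,0.6437); ey = (-0.6437,0.7653)
P = B + 2.10·ex + 2.92·ey = (-0.8745,2.7877)

-0.87 2.79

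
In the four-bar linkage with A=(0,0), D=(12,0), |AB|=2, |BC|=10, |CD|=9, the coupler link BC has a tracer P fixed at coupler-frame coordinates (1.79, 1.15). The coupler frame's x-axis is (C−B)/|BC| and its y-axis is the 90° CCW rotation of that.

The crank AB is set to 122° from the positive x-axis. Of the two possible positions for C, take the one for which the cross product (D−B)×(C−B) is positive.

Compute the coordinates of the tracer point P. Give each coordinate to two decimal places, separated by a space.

A=(0,0), D=(12.00,0)
B = A + 2.00·(cos122°, sin122°) = (-1.0598, 1.6961)
|BD| = 13.1695
circle(B,10.00) ∩ circle(D,9.00): a=7.3061, h=6.8279
  candidates: C₊=(7.0648,7.5262) cross=89.921; C₋=(5.3061,-6.0159) cross=-89.921
  mode + wants cross > 0 → take C=(7.0648,7.5262) (cross=89.921)
ex = (C−B)/|BC| = (0.8125,0.5830); ey = (-0.5830,0.8125)
P = B + 1.79·ex + 1.15·ey = (-0.2760,3.6740)

-0.28 3.67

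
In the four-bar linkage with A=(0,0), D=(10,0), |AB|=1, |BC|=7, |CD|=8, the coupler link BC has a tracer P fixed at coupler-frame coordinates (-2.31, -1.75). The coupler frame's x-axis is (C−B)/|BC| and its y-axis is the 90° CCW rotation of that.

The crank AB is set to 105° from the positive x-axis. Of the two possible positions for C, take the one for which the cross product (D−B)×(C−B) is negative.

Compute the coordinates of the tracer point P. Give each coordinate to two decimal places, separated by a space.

-3.00 1.91

A=(0,0), D=(10.00,0)
B = A + 1.00·(cos105°, sin105°) = (-0.2588, 0.9659)
|BD| = 10.3042
circle(B,7.00) ∩ circle(D,8.00): a=4.4242, h=5.4246
  candidates: C₊=(4.6544,5.9519) cross=55.896; C₋=(3.6374,-4.8495) cross=-55.896
  mode - wants cross < 0 → take C=(3.6374,-4.8495) (cross=-55.896)
ex = (C−B)/|BC| = (0.5566,-0.8308); ey = (0.8308,0.5566)
P = B + -2.31·ex + -1.75·ey = (-2.9984,1.9110)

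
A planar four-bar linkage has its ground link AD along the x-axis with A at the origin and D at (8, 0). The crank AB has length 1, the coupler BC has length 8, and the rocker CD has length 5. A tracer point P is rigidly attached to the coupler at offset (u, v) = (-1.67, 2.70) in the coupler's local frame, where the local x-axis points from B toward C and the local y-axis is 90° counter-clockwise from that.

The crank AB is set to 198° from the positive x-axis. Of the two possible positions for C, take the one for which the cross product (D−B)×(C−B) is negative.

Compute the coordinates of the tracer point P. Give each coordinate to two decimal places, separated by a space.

-0.95 2.87

A=(0,0), D=(8.00,0)
B = A + 1.00·(cos198°, sin198°) = (-0.9511, -0.3090)
|BD| = 8.9564
circle(B,8.00) ∩ circle(D,5.00): a=6.6554, h=4.4391
  candidates: C₊=(5.5472,4.3571) cross=39.758; C₋=(5.8536,-4.5158) cross=-39.758
  mode - wants cross < 0 → take C=(5.8536,-4.5158) (cross=-39.758)
ex = (C−B)/|BC| = (0.8506,-0.5259); ey = (0.5259,0.8506)
P = B + -1.67·ex + 2.70·ey = (-0.9517,2.8657)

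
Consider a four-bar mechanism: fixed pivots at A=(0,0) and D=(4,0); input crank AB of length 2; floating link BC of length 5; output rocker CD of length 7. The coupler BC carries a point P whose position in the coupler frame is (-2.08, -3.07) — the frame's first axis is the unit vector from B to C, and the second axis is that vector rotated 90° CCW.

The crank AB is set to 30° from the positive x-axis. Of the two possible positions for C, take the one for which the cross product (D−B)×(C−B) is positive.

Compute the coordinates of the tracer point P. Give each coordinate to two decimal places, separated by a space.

5.36 0.24

A=(0,0), D=(4.00,0)
B = A + 2.00·(cos30°, sin30°) = (1.7321, 1.0000)
|BD| = 2.4786
circle(B,5.00) ∩ circle(D,7.00): a=-3.6021, h=3.4677
  candidates: C₊=(-0.1648,5.6262) cross=8.595; C₋=(-2.9629,-0.7197) cross=-8.595
  mode + wants cross > 0 → take C=(-0.1648,5.6262) (cross=8.595)
ex = (C−B)/|BC| = (-0.3794,0.9252); ey = (-0.9252,-0.3794)
P = B + -2.08·ex + -3.07·ey = (5.3616,0.2402)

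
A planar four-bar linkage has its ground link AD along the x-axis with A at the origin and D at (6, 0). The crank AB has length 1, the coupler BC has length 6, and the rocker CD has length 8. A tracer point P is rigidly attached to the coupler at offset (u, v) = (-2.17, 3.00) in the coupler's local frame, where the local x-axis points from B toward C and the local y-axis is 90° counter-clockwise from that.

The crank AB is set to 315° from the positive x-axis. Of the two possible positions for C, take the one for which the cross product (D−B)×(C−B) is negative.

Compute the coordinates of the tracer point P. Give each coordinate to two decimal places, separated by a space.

3.37 1.86

A=(0,0), D=(6.00,0)
B = A + 1.00·(cos315°, sin315°) = (0.7071, -0.7071)
|BD| = 5.3399
circle(B,6.00) ∩ circle(D,8.00): a=0.0482, h=5.9998
  candidates: C₊=(-0.0396,5.2462) cross=32.038; C₋=(1.5494,-6.6477) cross=-32.038
  mode - wants cross < 0 → take C=(1.5494,-6.6477) (cross=-32.038)
ex = (C−B)/|BC| = (0.1404,-0.9901); ey = (0.9901,0.1404)
P = B + -2.17·ex + 3.00·ey = (3.3728,1.8625)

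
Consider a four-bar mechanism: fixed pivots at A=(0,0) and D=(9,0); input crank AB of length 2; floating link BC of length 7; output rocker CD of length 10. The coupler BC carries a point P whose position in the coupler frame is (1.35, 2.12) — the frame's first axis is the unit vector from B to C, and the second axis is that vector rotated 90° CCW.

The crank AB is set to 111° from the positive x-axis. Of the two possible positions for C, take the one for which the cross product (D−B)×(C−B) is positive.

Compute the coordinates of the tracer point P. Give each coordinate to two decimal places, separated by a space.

-1.85 4.11

A=(0,0), D=(9.00,0)
B = A + 2.00·(cos111°, sin111°) = (-0.7167, 1.8672)
|BD| = 9.8945
circle(B,7.00) ∩ circle(D,10.00): a=2.3701, h=6.5866
  candidates: C₊=(2.8537,7.8881) cross=65.171; C₋=(0.3678,-5.0483) cross=-65.171
  mode + wants cross > 0 → take C=(2.8537,7.8881) (cross=65.171)
ex = (C−B)/|BC| = (0.5101,0.8601); ey = (-0.8601,0.5101)
P = B + 1.35·ex + 2.12·ey = (-1.8517,4.1097)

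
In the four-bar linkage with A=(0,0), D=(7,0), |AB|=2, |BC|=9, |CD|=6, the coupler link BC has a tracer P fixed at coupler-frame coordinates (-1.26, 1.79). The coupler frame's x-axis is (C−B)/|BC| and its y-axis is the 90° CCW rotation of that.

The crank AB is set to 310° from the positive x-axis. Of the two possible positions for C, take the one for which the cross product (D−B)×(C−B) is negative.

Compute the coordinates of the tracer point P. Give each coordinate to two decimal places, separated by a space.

A=(0,0), D=(7.00,0)
B = A + 2.00·(cos310°, sin310°) = (1.2856, -1.5321)
|BD| = 5.9162
circle(B,9.00) ∩ circle(D,6.00): a=6.7612, h=5.9402
  candidates: C₊=(6.2778,5.9564) cross=35.144; C₋=(9.3544,-5.5188) cross=-35.144
  mode - wants cross < 0 → take C=(9.3544,-5.5188) (cross=-35.144)
ex = (C−B)/|BC| = (0.8965,-0.4430); ey = (0.4430,0.8965)
P = B + -1.26·ex + 1.79·ey = (0.9488,0.6309)

0.95 0.63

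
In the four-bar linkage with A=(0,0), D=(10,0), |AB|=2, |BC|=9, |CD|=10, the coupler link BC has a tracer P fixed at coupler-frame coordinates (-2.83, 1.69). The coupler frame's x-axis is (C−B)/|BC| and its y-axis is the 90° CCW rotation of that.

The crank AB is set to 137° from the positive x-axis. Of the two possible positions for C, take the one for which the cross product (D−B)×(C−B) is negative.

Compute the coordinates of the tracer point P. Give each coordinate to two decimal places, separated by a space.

-1.22 4.65

A=(0,0), D=(10.00,0)
B = A + 2.00·(cos137°, sin137°) = (-1.4627, 1.3640)
|BD| = 11.5436
circle(B,9.00) ∩ circle(D,10.00): a=4.9488, h=7.5173
  candidates: C₊=(4.3397,8.2438) cross=86.776; C₋=(2.5632,-6.6854) cross=-86.776
  mode - wants cross < 0 → take C=(2.5632,-6.6854) (cross=-86.776)
ex = (C−B)/|BC| = (0.4473,-0.8944); ey = (0.8944,0.4473)
P = B + -2.83·ex + 1.69·ey = (-1.2171,4.6510)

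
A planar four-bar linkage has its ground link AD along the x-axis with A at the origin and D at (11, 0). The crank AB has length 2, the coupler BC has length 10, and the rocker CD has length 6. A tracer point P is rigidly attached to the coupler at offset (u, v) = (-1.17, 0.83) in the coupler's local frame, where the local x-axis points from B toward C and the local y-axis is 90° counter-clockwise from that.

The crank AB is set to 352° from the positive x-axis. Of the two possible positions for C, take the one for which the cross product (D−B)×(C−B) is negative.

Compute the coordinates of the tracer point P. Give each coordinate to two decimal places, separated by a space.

1.49 1.07

A=(0,0), D=(11.00,0)
B = A + 2.00·(cos352°, sin352°) = (1.9805, -0.2783)
|BD| = 9.0238
circle(B,10.00) ∩ circle(D,6.00): a=8.0581, h=5.9218
  candidates: C₊=(9.8521,5.8892) cross=53.437; C₋=(10.2174,-5.9487) cross=-53.437
  mode - wants cross < 0 → take C=(10.2174,-5.9487) (cross=-53.437)
ex = (C−B)/|BC| = (0.8237,-0.5670); ey = (0.5670,0.8237)
P = B + -1.17·ex + 0.83·ey = (1.4875,1.0688)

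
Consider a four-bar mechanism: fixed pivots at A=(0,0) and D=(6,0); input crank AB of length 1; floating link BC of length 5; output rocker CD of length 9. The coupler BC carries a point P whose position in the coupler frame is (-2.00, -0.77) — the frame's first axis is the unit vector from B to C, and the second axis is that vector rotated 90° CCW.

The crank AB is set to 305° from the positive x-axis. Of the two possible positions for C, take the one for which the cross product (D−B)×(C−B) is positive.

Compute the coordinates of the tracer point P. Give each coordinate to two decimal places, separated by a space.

2.39 -1.96

A=(0,0), D=(6.00,0)
B = A + 1.00·(cos305°, sin305°) = (0.5736, -0.8192)
|BD| = 5.4879
circle(B,5.00) ∩ circle(D,9.00): a=-2.3582, h=4.4090
  candidates: C₊=(-2.4163,3.1884) cross=24.196; C₋=(-1.1001,-5.5307) cross=-24.196
  mode + wants cross > 0 → take C=(-2.4163,3.1884) (cross=24.196)
ex = (C−B)/|BC| = (-0.5980,0.8015); ey = (-0.8015,-0.5980)
P = B + -2.00·ex + -0.77·ey = (2.3867,-1.9617)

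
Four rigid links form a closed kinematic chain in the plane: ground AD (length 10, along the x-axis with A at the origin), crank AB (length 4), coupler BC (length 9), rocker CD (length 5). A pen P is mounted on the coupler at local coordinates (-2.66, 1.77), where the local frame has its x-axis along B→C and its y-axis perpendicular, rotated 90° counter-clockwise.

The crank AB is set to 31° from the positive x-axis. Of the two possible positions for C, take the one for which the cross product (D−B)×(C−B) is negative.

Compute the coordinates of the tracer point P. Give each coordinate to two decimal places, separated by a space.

A=(0,0), D=(10.00,0)
B = A + 4.00·(cos31°, sin31°) = (3.4287, 2.0602)
|BD| = 6.8867
circle(B,9.00) ∩ circle(D,5.00): a=7.5092, h=4.9611
  candidates: C₊=(12.0781,4.5477) cross=34.166; C₋=(9.1098,-4.9201) cross=-34.166
  mode - wants cross < 0 → take C=(9.1098,-4.9201) (cross=-34.166)
ex = (C−B)/|BC| = (0.6312,-0.7756); ey = (0.7756,0.6312)
P = B + -2.66·ex + 1.77·ey = (3.1224,5.2405)

3.12 5.24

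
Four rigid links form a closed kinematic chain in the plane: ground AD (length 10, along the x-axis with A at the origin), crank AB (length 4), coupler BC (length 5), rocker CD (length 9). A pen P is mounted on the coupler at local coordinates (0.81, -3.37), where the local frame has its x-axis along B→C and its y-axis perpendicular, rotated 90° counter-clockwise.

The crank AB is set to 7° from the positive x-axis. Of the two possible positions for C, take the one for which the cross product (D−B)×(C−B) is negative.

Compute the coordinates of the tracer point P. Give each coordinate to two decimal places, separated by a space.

A=(0,0), D=(10.00,0)
B = A + 4.00·(cos7°, sin7°) = (3.9702, 0.4875)
|BD| = 6.0495
circle(B,5.00) ∩ circle(D,9.00): a=-1.6037, h=4.7358
  candidates: C₊=(2.7533,5.3371) cross=28.649; C₋=(1.9900,-4.1037) cross=-28.649
  mode - wants cross < 0 → take C=(1.9900,-4.1037) (cross=-28.649)
ex = (C−B)/|BC| = (-0.3960,-0.9182); ey = (0.9182,-0.3960)
P = B + 0.81·ex + -3.37·ey = (0.5549,1.0783)

0.55 1.08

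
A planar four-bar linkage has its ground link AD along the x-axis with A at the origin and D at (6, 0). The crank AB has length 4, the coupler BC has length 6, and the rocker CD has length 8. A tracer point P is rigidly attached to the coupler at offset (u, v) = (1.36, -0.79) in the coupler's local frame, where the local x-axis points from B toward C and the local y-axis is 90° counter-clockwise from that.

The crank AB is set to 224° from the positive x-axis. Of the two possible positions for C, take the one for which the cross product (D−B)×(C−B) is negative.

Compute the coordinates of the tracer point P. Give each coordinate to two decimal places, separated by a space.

-2.37 -4.27

A=(0,0), D=(6.00,0)
B = A + 4.00·(cos224°, sin224°) = (-2.8774, -2.7786)
|BD| = 9.3021
circle(B,6.00) ∩ circle(D,8.00): a=3.1460, h=5.1091
  candidates: C₊=(-1.4012,3.0369) cross=47.525; C₋=(1.6511,-6.7147) cross=-47.525
  mode - wants cross < 0 → take C=(1.6511,-6.7147) (cross=-47.525)
ex = (C−B)/|BC| = (0.7547,-0.6560); ey = (0.6560,0.7547)
P = B + 1.36·ex + -0.79·ey = (-2.3692,-4.2671)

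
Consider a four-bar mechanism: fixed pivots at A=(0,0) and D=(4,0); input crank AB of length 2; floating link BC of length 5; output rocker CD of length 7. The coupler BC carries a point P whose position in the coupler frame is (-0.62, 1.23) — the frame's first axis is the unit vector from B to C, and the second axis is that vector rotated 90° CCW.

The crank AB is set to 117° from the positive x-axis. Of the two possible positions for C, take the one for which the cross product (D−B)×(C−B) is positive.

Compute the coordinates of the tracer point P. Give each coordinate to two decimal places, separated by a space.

-2.28 1.70

A=(0,0), D=(4.00,0)
B = A + 2.00·(cos117°, sin117°) = (-0.9080, 1.7820)
|BD| = 5.2215
circle(B,5.00) ∩ circle(D,7.00): a=0.3125, h=4.9902
  candidates: C₊=(1.0889,6.3660) cross=26.056; C₋=(-2.3173,-3.0153) cross=-26.056
  mode + wants cross > 0 → take C=(1.0889,6.3660) (cross=26.056)
ex = (C−B)/|BC| = (0.3994,0.9168); ey = (-0.9168,0.3994)
P = B + -0.62·ex + 1.23·ey = (-2.2832,1.7048)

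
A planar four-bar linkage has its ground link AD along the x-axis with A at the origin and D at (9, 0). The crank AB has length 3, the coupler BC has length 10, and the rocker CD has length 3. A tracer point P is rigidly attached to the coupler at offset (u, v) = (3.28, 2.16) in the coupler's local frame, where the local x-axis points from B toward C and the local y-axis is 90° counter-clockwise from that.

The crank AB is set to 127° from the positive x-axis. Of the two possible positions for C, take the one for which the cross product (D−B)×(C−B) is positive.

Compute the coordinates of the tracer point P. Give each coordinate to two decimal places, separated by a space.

A=(0,0), D=(9.00,0)
B = A + 3.00·(cos127°, sin127°) = (-1.8054, 2.3959)
|BD| = 11.0679
circle(B,10.00) ∩ circle(D,3.00): a=9.6449, h=2.6411
  candidates: C₊=(8.1825,2.8865) cross=29.231; C₋=(7.0391,-2.2704) cross=-29.231
  mode + wants cross > 0 → take C=(8.1825,2.8865) (cross=29.231)
ex = (C−B)/|BC| = (0.9988,0.0491); ey = (-0.0491,0.9988)
P = B + 3.28·ex + 2.16·ey = (1.3646,4.7142)

1.36 4.71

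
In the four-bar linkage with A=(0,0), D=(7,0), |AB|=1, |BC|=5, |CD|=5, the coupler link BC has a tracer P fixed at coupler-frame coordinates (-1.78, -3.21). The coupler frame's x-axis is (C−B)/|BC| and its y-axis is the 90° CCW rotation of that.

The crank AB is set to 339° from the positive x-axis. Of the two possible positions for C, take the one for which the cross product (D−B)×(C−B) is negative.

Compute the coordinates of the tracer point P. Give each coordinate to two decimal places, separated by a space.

-2.66 -1.11

A=(0,0), D=(7.00,0)
B = A + 1.00·(cos339°, sin339°) = (0.9336, -0.3584)
|BD| = 6.0770
circle(B,5.00) ∩ circle(D,5.00): a=3.0385, h=3.9708
  candidates: C₊=(3.7326,3.7847) cross=24.131; C₋=(4.2010,-4.1431) cross=-24.131
  mode - wants cross < 0 → take C=(4.2010,-4.1431) (cross=-24.131)
ex = (C−B)/|BC| = (0.6535,-0.7569); ey = (0.7569,0.6535)
P = B + -1.78·ex + -3.21·ey = (-2.6594,-1.1087)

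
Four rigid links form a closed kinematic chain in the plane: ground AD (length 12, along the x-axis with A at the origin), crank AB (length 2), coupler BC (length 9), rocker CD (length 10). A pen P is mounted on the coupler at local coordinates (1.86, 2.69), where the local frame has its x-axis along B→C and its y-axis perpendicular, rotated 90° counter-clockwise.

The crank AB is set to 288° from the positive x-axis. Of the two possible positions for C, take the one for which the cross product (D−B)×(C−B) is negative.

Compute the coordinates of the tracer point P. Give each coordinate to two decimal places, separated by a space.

3.86 -1.44

A=(0,0), D=(12.00,0)
B = A + 2.00·(cos288°, sin288°) = (0.6180, -1.9021)
|BD| = 11.5398
circle(B,9.00) ∩ circle(D,10.00): a=4.9467, h=7.5187
  candidates: C₊=(4.2577,6.3291) cross=86.764; C₋=(6.7363,-8.5026) cross=-86.764
  mode - wants cross < 0 → take C=(6.7363,-8.5026) (cross=-86.764)
ex = (C−B)/|BC| = (0.6798,-0.7334); ey = (0.7334,0.6798)
P = B + 1.86·ex + 2.69·ey = (3.8553,-1.4375)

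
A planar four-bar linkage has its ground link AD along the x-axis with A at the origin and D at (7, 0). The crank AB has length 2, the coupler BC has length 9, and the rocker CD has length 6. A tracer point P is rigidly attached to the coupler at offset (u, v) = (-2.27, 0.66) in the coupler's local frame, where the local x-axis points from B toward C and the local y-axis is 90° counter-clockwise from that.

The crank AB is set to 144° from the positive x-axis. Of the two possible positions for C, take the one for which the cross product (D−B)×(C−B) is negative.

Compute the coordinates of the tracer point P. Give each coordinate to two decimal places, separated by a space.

A=(0,0), D=(7.00,0)
B = A + 2.00·(cos144°, sin144°) = (-1.6180, 1.1756)
|BD| = 8.6978
circle(B,9.00) ∩ circle(D,6.00): a=6.9358, h=5.7354
  candidates: C₊=(6.0293,5.9210) cross=49.886; C₋=(4.4789,-5.4446) cross=-49.886
  mode - wants cross < 0 → take C=(4.4789,-5.4446) (cross=-49.886)
ex = (C−B)/|BC| = (0.6774,-0.7356); ey = (0.7356,0.6774)
P = B + -2.27·ex + 0.66·ey = (-2.6703,3.2924)

-2.67 3.29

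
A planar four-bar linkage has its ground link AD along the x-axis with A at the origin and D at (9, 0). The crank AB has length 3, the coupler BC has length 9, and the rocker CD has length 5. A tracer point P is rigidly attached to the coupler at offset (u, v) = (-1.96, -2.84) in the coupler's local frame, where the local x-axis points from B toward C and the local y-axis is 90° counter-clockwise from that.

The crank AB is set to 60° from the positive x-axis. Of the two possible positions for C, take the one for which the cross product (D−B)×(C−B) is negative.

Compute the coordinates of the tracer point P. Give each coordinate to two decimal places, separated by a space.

-1.95 2.44

A=(0,0), D=(9.00,0)
B = A + 3.00·(cos60°, sin60°) = (1.5000, 2.5981)
|BD| = 7.9373
circle(B,9.00) ∩ circle(D,5.00): a=7.4963, h=4.9805
  candidates: C₊=(10.2136,4.8505) cross=39.532; C₋=(6.9531,-4.5618) cross=-39.532
  mode - wants cross < 0 → take C=(6.9531,-4.5618) (cross=-39.532)
ex = (C−B)/|BC| = (0.6059,-0.7955); ey = (0.7955,0.6059)
P = B + -1.96·ex + -2.84·ey = (-1.9469,2.4366)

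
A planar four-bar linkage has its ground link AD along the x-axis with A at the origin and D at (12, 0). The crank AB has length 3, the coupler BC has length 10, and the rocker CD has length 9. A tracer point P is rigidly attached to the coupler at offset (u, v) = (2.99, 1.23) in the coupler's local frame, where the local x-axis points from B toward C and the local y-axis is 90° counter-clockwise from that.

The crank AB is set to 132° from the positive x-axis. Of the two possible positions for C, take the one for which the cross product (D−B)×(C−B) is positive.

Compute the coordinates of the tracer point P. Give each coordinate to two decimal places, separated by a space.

-0.04 4.79

A=(0,0), D=(12.00,0)
B = A + 3.00·(cos132°, sin132°) = (-2.0074, 2.2294)
|BD| = 14.1837
circle(B,10.00) ∩ circle(D,9.00): a=7.7616, h=6.3053
  candidates: C₊=(6.6488,7.2364) cross=89.433; C₋=(4.6667,-5.2175) cross=-89.433
  mode + wants cross > 0 → take C=(6.6488,7.2364) (cross=89.433)
ex = (C−B)/|BC| = (0.8656,0.5007); ey = (-0.5007,0.8656)
P = B + 2.99·ex + 1.23·ey = (-0.0350,4.7912)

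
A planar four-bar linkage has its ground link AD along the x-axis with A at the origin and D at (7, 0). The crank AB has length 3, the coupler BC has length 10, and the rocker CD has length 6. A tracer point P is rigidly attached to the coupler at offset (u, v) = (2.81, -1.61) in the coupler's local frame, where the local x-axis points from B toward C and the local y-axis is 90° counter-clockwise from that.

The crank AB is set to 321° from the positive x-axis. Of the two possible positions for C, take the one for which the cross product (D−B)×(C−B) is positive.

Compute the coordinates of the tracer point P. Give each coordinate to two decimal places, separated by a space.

5.38 -0.80

A=(0,0), D=(7.00,0)
B = A + 3.00·(cos321°, sin321°) = (2.3314, -1.8880)
|BD| = 5.0359
circle(B,10.00) ∩ circle(D,6.00): a=8.8724, h=4.6132
  candidates: C₊=(8.8272,5.7150) cross=23.231; C₋=(12.2862,-2.8384) cross=-23.231
  mode + wants cross > 0 → take C=(8.8272,5.7150) (cross=23.231)
ex = (C−B)/|BC| = (0.6496,0.7603); ey = (-0.7603,0.6496)
P = B + 2.81·ex + -1.61·ey = (5.3808,-0.7973)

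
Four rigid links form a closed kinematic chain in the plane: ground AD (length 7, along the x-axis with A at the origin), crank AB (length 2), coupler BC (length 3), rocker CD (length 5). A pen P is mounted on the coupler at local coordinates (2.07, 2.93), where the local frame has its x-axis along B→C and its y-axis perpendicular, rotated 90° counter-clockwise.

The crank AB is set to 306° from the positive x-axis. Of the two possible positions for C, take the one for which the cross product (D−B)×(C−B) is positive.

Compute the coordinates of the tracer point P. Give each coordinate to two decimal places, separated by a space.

-0.92 1.29

A=(0,0), D=(7.00,0)
B = A + 2.00·(cos306°, sin306°) = (1.1756, -1.6180)
|BD| = 6.0450
circle(B,3.00) ∩ circle(D,5.00): a=1.6991, h=2.4725
  candidates: C₊=(2.1509,1.2190) cross=14.946; C₋=(3.4745,-3.5455) cross=-14.946
  mode + wants cross > 0 → take C=(2.1509,1.2190) (cross=14.946)
ex = (C−B)/|BC| = (0.3251,0.9457); ey = (-0.9457,0.3251)
P = B + 2.07·ex + 2.93·ey = (-0.9223,1.2921)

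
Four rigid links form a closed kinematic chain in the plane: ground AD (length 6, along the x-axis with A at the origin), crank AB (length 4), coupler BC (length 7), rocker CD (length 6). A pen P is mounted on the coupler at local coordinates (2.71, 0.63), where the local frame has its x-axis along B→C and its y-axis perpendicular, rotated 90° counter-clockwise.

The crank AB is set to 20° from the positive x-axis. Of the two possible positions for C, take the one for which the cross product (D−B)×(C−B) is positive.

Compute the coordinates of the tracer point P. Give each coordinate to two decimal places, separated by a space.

5.92 3.12

A=(0,0), D=(6.00,0)
B = A + 4.00·(cos20°, sin20°) = (3.7588, 1.3681)
|BD| = 2.6258
circle(B,7.00) ∩ circle(D,6.00): a=3.7883, h=5.8863
  candidates: C₊=(10.0592,4.4185) cross=15.456; C₋=(3.9254,-5.6299) cross=-15.456
  mode + wants cross > 0 → take C=(10.0592,4.4185) (cross=15.456)
ex = (C−B)/|BC| = (0.9001,0.4358); ey = (-0.4358,0.9001)
P = B + 2.71·ex + 0.63·ey = (5.9234,3.1161)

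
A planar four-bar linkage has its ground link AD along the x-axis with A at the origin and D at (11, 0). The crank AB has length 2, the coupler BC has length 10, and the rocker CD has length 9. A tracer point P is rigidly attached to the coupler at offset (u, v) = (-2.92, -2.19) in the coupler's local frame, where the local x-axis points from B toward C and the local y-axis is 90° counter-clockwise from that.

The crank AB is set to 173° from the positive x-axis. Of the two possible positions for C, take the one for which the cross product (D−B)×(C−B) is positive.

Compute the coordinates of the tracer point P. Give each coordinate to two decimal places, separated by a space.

A=(0,0), D=(11.00,0)
B = A + 2.00·(cos173°, sin173°) = (-1.9851, 0.2437)
|BD| = 12.9874
circle(B,10.00) ∩ circle(D,9.00): a=7.2252, h=6.9135
  candidates: C₊=(5.3686,7.0205) cross=89.789; C₋=(5.1091,-6.8042) cross=-89.789
  mode + wants cross > 0 → take C=(5.3686,7.0205) (cross=89.789)
ex = (C−B)/|BC| = (0.7354,0.6777); ey = (-0.6777,0.7354)
P = B + -2.92·ex + -2.19·ey = (-2.6483,-3.3455)

-2.65 -3.35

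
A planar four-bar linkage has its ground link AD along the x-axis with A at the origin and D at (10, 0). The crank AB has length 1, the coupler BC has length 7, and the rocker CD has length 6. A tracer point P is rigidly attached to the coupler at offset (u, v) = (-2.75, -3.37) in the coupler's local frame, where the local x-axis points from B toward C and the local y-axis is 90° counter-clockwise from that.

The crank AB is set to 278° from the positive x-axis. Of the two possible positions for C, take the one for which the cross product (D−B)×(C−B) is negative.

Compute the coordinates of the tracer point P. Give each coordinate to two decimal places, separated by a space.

-3.95 -2.46

A=(0,0), D=(10.00,0)
B = A + 1.00·(cos278°, sin278°) = (0.1392, -0.9903)
|BD| = 9.9104
circle(B,7.00) ∩ circle(D,6.00): a=5.6111, h=4.1852
  candidates: C₊=(5.3040,3.7346) cross=41.477; C₋=(6.1404,-4.5938) cross=-41.477
  mode - wants cross < 0 → take C=(6.1404,-4.5938) (cross=-41.477)
ex = (C−B)/|BC| = (0.8573,-0.5148); ey = (0.5148,0.8573)
P = B + -2.75·ex + -3.37·ey = (-3.9533,-2.4637)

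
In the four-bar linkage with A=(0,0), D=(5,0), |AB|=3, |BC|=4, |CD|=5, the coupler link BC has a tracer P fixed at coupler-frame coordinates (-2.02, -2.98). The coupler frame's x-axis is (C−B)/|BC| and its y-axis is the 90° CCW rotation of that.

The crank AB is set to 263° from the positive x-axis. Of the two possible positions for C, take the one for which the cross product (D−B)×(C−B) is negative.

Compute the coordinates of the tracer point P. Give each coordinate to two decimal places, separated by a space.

A=(0,0), D=(5.00,0)
B = A + 3.00·(cos263°, sin263°) = (-0.3656, -2.9776)
|BD| = 6.1365
circle(B,4.00) ∩ circle(D,5.00): a=2.3349, h=3.2478
  candidates: C₊=(0.1000,0.9952) cross=19.930; C₋=(3.2519,-4.6845) cross=-19.930
  mode - wants cross < 0 → take C=(3.2519,-4.6845) (cross=-19.930)
ex = (C−B)/|BC| = (0.9044,-0.4267); ey = (0.4267,0.9044)
P = B + -2.02·ex + -2.98·ey = (-3.4641,-4.8108)

-3.46 -4.81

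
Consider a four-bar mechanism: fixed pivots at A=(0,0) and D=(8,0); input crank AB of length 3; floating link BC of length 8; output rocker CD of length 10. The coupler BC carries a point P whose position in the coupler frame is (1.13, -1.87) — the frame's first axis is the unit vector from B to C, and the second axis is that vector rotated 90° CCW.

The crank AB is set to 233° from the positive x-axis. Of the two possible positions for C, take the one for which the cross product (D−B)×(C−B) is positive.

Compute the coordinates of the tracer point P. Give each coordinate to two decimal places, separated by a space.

A=(0,0), D=(8.00,0)
B = A + 3.00·(cos233°, sin233°) = (-1.8054, -2.3959)
|BD| = 10.0939
circle(B,8.00) ∩ circle(D,10.00): a=3.2637, h=7.3040
  candidates: C₊=(-0.3687,5.4740) cross=73.726; C₋=(3.0987,-8.7165) cross=-73.726
  mode + wants cross > 0 → take C=(-0.3687,5.4740) (cross=73.726)
ex = (C−B)/|BC| = (0.1796,0.9837); ey = (-0.9837,0.1796)
P = B + 1.13·ex + -1.87·ey = (0.2371,-1.6201)

0.24 -1.62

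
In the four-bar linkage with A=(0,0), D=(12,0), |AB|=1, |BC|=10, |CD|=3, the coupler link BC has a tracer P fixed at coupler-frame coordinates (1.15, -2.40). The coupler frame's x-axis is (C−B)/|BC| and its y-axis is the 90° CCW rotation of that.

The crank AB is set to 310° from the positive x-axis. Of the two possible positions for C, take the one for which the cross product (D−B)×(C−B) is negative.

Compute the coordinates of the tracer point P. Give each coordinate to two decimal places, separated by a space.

A=(0,0), D=(12.00,0)
B = A + 1.00·(cos310°, sin310°) = (0.6428, -0.7660)
|BD| = 11.3830
circle(B,10.00) ∩ circle(D,3.00): a=9.6887, h=2.4757
  candidates: C₊=(10.1429,2.3561) cross=28.181; C₋=(10.4761,-2.5841) cross=-28.181
  mode - wants cross < 0 → take C=(10.4761,-2.5841) (cross=-28.181)
ex = (C−B)/|BC| = (0.9833,-0.1818); ey = (0.1818,0.9833)
P = B + 1.15·ex + -2.40·ey = (1.3373,-3.3351)

1.34 -3.34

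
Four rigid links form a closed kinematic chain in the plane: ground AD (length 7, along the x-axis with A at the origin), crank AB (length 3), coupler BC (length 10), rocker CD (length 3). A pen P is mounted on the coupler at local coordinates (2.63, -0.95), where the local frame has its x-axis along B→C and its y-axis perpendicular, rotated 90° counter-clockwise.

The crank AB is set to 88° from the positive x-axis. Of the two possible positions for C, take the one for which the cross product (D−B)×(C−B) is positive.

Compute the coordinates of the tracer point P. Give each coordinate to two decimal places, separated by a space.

A=(0,0), D=(7.00,0)
B = A + 3.00·(cos88°, sin88°) = (0.1047, 2.9982)
|BD| = 7.5189
circle(B,10.00) ∩ circle(D,3.00): a=9.8109, h=1.9357
  candidates: C₊=(9.8737,0.8613) cross=14.555; C₋=(8.3300,-2.6891) cross=-14.555
  mode + wants cross > 0 → take C=(9.8737,0.8613) (cross=14.555)
ex = (C−B)/|BC| = (0.9769,-0.2137); ey = (0.2137,0.9769)
P = B + 2.63·ex + -0.95·ey = (2.4709,1.5081)

2.47 1.51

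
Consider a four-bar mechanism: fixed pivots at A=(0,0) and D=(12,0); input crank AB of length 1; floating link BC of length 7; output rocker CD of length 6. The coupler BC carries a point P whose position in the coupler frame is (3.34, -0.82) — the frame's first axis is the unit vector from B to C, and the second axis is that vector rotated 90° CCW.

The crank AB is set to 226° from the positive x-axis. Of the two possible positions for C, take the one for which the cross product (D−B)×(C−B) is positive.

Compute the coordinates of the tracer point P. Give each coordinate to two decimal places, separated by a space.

A=(0,0), D=(12.00,0)
B = A + 1.00·(cos226°, sin226°) = (-0.6947, -0.7193)
|BD| = 12.7150
circle(B,7.00) ∩ circle(D,6.00): a=6.8687, h=1.3493
  candidates: C₊=(6.0867,1.0164) cross=17.157; C₋=(6.2394,-1.6779) cross=-17.157
  mode + wants cross > 0 → take C=(6.0867,1.0164) (cross=17.157)
ex = (C−B)/|BC| = (0.9688,0.2480); ey = (-0.2480,0.9688)
P = B + 3.34·ex + -0.82·ey = (2.7444,-0.6855)

2.74 -0.69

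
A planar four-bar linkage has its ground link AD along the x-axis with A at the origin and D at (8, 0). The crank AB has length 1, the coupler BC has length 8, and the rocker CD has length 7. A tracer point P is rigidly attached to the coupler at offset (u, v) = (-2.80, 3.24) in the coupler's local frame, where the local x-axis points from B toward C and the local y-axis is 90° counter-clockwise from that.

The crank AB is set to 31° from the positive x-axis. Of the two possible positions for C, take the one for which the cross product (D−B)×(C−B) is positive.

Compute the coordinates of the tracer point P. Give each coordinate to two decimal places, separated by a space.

-3.42 0.41

A=(0,0), D=(8.00,0)
B = A + 1.00·(cos31°, sin31°) = (0.8572, 0.5150)
|BD| = 7.1614
circle(B,8.00) ∩ circle(D,7.00): a=4.6280, h=6.5255
  candidates: C₊=(5.9425,6.6908) cross=46.731; C₋=(5.0039,-6.3264) cross=-46.731
  mode + wants cross > 0 → take C=(5.9425,6.6908) (cross=46.731)
ex = (C−B)/|BC| = (0.6357,0.7720); ey = (-0.7720,0.6357)
P = B + -2.80·ex + 3.24·ey = (-3.4239,0.4131)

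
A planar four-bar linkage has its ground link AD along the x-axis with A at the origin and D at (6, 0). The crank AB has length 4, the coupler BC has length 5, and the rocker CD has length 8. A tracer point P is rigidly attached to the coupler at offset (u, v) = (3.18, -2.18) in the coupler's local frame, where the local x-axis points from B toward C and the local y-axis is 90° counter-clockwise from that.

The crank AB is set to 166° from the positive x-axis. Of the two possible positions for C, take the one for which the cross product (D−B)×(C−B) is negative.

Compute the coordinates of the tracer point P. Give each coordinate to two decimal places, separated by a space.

-4.09 -2.88

A=(0,0), D=(6.00,0)
B = A + 4.00·(cos166°, sin166°) = (-3.8812, 0.9677)
|BD| = 9.9285
circle(B,5.00) ∩ circle(D,8.00): a=3.0002, h=3.9999
  candidates: C₊=(-0.5054,4.6561) cross=39.713; C₋=(-1.2851,-3.3056) cross=-39.713
  mode - wants cross < 0 → take C=(-1.2851,-3.3056) (cross=-39.713)
ex = (C−B)/|BC| = (0.5192,-0.8546); ey = (0.8546,0.5192)
P = B + 3.18·ex + -2.18·ey = (-4.0932,-2.8820)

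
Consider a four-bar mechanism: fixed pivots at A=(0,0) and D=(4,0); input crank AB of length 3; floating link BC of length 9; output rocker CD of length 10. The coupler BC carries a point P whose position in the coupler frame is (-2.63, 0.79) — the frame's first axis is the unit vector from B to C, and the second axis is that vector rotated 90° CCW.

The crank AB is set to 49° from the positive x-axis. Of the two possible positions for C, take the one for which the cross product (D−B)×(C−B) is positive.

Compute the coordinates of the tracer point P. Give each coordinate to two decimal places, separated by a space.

A=(0,0), D=(4.00,0)
B = A + 3.00·(cos49°, sin49°) = (1.9682, 2.2641)
|BD| = 3.0421
circle(B,9.00) ∩ circle(D,10.00): a=-1.6017, h=8.8563
  candidates: C₊=(7.4898,9.3713) cross=26.942; C₋=(-5.6930,-2.4588) cross=-26.942
  mode + wants cross > 0 → take C=(7.4898,9.3713) (cross=26.942)
ex = (C−B)/|BC| = (0.6135,0.7897); ey = (-0.7897,0.6135)
P = B + -2.63·ex + 0.79·ey = (-0.2692,0.6719)

-0.27 0.67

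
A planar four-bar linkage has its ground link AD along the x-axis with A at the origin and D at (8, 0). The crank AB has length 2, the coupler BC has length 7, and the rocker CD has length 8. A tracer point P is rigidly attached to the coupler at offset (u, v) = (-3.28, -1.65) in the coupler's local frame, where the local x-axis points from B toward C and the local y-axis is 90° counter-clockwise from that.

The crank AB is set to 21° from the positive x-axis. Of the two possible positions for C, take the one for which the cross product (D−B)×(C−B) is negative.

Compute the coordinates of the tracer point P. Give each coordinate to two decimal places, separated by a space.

A=(0,0), D=(8.00,0)
B = A + 2.00·(cos21°, sin21°) = (1.8672, 0.7167)
|BD| = 6.1746
circle(B,7.00) ∩ circle(D,8.00): a=1.8726, h=6.7449
  candidates: C₊=(4.5101,7.1986) cross=41.647; C₋=(2.9442,-6.1999) cross=-41.647
  mode - wants cross < 0 → take C=(2.9442,-6.1999) (cross=-41.647)
ex = (C−B)/|BC| = (0.1539,-0.9881); ey = (0.9881,0.1539)
P = B + -3.28·ex + -1.65·ey = (-0.2679,3.7038)

-0.27 3.70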